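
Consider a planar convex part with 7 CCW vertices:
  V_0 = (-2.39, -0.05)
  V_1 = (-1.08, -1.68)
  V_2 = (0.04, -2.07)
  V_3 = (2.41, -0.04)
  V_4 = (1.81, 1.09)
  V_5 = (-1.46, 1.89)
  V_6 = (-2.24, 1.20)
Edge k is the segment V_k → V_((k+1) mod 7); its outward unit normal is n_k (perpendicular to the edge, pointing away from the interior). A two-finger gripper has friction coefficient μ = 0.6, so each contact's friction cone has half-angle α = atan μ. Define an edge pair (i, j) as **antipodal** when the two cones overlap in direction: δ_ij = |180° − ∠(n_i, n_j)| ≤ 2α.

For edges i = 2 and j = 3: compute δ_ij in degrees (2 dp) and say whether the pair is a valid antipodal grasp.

δ = 102.61°, invalid

α = atan 0.6 = 30.96°;  2α = 61.93°
edge 2: e_2 = (+2.37, +2.03);  n_2 = (+0.6505, -0.7595)
edge 3: e_3 = (-0.60, +1.13);  n_3 = (+0.8832, +0.4690)
∠(n_2, n_3) = 77.39°
δ = |180° − 77.39°| = 102.61°
102.61° > 2α = 61.93°  →  invalid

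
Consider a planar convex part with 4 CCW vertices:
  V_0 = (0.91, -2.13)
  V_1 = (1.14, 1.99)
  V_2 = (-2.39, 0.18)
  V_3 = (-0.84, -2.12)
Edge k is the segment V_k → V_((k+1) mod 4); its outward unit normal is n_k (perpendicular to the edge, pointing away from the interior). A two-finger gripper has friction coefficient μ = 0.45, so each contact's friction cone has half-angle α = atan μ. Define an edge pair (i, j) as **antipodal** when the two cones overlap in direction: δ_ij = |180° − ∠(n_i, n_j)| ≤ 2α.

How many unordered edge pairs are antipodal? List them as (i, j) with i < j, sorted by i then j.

count = 2; pairs: (0,2), (1,3)

α = atan 0.45 = 24.23°;  2α = 48.46°
n_0 = (+0.9984, -0.0557)
n_1 = (-0.4563, +0.8898)
n_2 = (-0.8293, -0.5589)
n_3 = (-0.0057, -1.0000)
  (0,1): δ = 59.66°  ·
  (0,2): δ = 37.17°  ✓
  (0,3): δ = 92.87°  ·
  (1,2): δ = 83.17°  ·
  (1,3): δ = 27.47°  ✓
  (2,3): δ = 124.30°  ·
antipodal pairs: 2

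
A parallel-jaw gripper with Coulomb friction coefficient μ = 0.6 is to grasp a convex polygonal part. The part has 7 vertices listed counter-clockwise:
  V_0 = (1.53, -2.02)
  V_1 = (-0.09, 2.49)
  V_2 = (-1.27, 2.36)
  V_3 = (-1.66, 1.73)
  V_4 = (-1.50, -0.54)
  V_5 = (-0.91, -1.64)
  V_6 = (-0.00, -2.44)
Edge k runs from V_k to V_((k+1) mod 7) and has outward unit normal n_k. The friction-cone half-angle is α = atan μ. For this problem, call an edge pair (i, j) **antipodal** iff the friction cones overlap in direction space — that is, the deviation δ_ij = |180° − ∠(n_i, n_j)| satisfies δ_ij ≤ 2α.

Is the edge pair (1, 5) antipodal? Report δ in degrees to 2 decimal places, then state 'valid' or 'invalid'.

α = atan 0.6 = 30.96°;  2α = 61.93°
edge 1: e_1 = (-1.18, -0.13);  n_1 = (-0.1095, +0.9940)
edge 5: e_5 = (+0.91, -0.80);  n_5 = (-0.6603, -0.7510)
∠(n_1, n_5) = 132.39°
δ = |180° − 132.39°| = 47.61°
47.61° ≤ 2α = 61.93°  →  valid

δ = 47.61°, valid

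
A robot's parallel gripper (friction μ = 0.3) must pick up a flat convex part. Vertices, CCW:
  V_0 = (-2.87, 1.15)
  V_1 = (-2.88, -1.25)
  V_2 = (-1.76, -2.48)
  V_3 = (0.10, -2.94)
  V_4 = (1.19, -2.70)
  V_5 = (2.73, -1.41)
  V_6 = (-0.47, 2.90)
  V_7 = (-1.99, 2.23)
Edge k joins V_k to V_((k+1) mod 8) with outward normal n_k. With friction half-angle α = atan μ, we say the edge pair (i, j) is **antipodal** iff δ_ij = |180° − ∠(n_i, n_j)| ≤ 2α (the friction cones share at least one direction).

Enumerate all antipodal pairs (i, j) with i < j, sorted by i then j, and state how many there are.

count = 4; pairs: (1,5), (3,6), (4,6), (4,7)

α = atan 0.3 = 16.70°;  2α = 33.40°
n_0 = (-1.0000, +0.0042)
n_1 = (-0.7394, -0.6733)
n_2 = (-0.2401, -0.9708)
n_3 = (+0.2150, -0.9766)
n_4 = (+0.6421, -0.7666)
n_5 = (+0.8029, +0.5961)
n_6 = (-0.4033, +0.9150)
n_7 = (-0.7752, +0.6317)
  (0,1): δ = 137.44°  ·
  (0,2): δ = 103.65°  ·
  (0,3): δ = 77.34°  ·
  (0,4): δ = 49.81°  ·
  (0,5): δ = 36.83°  ·
  (0,6): δ = 114.03°  ·
  (0,7): δ = 141.07°  ·
  (1,2): δ = 146.21°  ·
  (1,3): δ = 119.90°  ·
  (1,4): δ = 92.37°  ·
  (1,5): δ = 5.73°  ✓
  (1,6): δ = 71.47°  ·
  (1,7): δ = 98.51°  ·
  (2,3): δ = 153.69°  ·
  (2,4): δ = 126.16°  ·
  (2,5): δ = 39.52°  ·
  (2,6): δ = 37.68°  ·
  (2,7): δ = 64.72°  ·
  (3,4): δ = 152.47°  ·
  (3,5): δ = 65.83°  ·
  (3,6): δ = 11.37°  ✓
  (3,7): δ = 38.41°  ·
  (4,5): δ = 93.36°  ·
  (4,6): δ = 16.16°  ✓
  (4,7): δ = 10.87°  ✓
  (5,6): δ = 102.81°  ·
  (5,7): δ = 75.77°  ·
  (6,7): δ = 152.96°  ·
antipodal pairs: 4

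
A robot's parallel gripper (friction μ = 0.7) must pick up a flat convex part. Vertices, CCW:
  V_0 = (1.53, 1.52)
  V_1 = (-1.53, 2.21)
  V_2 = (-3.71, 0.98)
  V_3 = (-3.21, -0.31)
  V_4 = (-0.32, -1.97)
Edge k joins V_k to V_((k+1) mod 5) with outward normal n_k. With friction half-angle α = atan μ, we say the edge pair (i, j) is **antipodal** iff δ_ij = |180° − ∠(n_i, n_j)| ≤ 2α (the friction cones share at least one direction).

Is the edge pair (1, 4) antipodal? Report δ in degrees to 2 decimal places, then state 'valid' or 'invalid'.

δ = 32.64°, valid

α = atan 0.7 = 34.99°;  2α = 69.98°
edge 1: e_1 = (-2.18, -1.23);  n_1 = (-0.4914, +0.8709)
edge 4: e_4 = (+1.85, +3.49);  n_4 = (+0.8835, -0.4684)
∠(n_1, n_4) = 147.36°
δ = |180° − 147.36°| = 32.64°
32.64° ≤ 2α = 69.98°  →  valid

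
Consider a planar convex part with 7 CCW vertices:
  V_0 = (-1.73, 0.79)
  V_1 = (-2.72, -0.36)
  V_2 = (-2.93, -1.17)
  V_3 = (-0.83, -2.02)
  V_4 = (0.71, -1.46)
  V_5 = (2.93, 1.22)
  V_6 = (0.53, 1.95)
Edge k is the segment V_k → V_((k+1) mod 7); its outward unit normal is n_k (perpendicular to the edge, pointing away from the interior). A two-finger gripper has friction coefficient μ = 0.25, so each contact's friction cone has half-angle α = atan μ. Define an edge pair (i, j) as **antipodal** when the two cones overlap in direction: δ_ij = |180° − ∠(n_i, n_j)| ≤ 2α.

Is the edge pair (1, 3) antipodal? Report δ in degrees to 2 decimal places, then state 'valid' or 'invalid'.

δ = 55.48°, invalid

α = atan 0.25 = 14.04°;  2α = 28.07°
edge 1: e_1 = (-0.21, -0.81);  n_1 = (-0.9680, +0.2510)
edge 3: e_3 = (+1.54, +0.56);  n_3 = (+0.3417, -0.9398)
∠(n_1, n_3) = 124.52°
δ = |180° − 124.52°| = 55.48°
55.48° > 2α = 28.07°  →  invalid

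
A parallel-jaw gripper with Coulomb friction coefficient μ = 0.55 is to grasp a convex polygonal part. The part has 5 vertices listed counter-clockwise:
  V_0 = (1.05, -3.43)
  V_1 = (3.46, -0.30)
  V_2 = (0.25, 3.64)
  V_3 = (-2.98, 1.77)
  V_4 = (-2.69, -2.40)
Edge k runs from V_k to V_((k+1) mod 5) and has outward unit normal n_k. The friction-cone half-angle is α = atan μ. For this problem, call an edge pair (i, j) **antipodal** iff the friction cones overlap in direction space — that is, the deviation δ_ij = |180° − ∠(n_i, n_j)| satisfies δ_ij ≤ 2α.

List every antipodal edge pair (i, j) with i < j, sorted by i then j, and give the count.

count = 5; pairs: (0,2), (0,3), (1,3), (1,4), (2,4)

α = atan 0.55 = 28.81°;  2α = 57.62°
n_0 = (+0.7923, -0.6101)
n_1 = (+0.7753, +0.6316)
n_2 = (-0.5010, +0.8654)
n_3 = (-0.9976, -0.0694)
n_4 = (-0.2655, -0.9641)
  (0,1): δ = 103.23°  ·
  (0,2): δ = 22.34°  ✓
  (0,3): δ = 41.57°  ✓
  (0,4): δ = 112.20°  ·
  (1,2): δ = 99.10°  ·
  (1,3): δ = 35.19°  ✓
  (1,4): δ = 35.43°  ✓
  (2,3): δ = 116.09°  ·
  (2,4): δ = 45.47°  ✓
  (3,4): δ = 109.38°  ·
antipodal pairs: 5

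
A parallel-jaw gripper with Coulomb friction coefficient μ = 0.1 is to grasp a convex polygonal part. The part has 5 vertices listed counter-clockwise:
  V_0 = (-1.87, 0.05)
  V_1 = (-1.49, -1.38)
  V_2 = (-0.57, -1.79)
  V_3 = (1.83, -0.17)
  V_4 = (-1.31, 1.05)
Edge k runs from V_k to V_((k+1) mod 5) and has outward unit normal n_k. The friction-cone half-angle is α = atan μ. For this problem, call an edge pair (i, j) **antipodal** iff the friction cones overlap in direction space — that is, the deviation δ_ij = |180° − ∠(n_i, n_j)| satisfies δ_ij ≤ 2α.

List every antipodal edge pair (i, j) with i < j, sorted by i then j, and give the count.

count = 1; pairs: (1,3)

α = atan 0.1 = 5.71°;  2α = 11.42°
n_0 = (-0.9665, -0.2568)
n_1 = (-0.4071, -0.9134)
n_2 = (+0.5595, -0.8288)
n_3 = (+0.3622, +0.9321)
n_4 = (-0.8725, +0.4886)
  (0,1): δ = 128.90°  ·
  (0,2): δ = 70.86°  ·
  (0,3): δ = 53.89°  ·
  (0,4): δ = 135.87°  ·
  (1,2): δ = 121.96°  ·
  (1,3): δ = 2.79°  ✓
  (1,4): δ = 84.77°  ·
  (2,3): δ = 55.25°  ·
  (2,4): δ = 26.73°  ·
  (3,4): δ = 98.02°  ·
antipodal pairs: 1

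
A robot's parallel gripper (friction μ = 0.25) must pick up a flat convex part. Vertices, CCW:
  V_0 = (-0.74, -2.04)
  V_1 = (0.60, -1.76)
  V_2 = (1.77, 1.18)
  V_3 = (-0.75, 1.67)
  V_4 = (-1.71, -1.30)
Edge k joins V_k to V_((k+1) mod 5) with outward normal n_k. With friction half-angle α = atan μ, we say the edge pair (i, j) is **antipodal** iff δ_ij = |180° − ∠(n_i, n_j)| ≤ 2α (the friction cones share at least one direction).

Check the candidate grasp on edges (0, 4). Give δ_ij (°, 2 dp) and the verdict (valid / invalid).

α = atan 0.25 = 14.04°;  2α = 28.07°
edge 0: e_0 = (+1.34, +0.28);  n_0 = (+0.2045, -0.9789)
edge 4: e_4 = (+0.97, -0.74);  n_4 = (-0.6065, -0.7951)
∠(n_0, n_4) = 49.14°
δ = |180° − 49.14°| = 130.86°
130.86° > 2α = 28.07°  →  invalid

δ = 130.86°, invalid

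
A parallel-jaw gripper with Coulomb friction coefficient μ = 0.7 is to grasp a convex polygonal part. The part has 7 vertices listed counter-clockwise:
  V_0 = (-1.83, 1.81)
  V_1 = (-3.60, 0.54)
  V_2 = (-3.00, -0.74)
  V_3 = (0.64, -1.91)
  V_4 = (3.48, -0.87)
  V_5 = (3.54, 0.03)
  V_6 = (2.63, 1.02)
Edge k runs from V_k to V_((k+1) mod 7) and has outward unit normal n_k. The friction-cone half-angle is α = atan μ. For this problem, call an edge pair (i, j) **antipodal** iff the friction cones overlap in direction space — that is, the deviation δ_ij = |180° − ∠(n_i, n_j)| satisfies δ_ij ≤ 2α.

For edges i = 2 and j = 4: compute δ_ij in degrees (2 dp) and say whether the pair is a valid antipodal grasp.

δ = 76.00°, invalid

α = atan 0.7 = 34.99°;  2α = 69.98°
edge 2: e_2 = (+3.64, -1.17);  n_2 = (-0.3060, -0.9520)
edge 4: e_4 = (+0.06, +0.90);  n_4 = (+0.9978, -0.0665)
∠(n_2, n_4) = 104.00°
δ = |180° − 104.00°| = 76.00°
76.00° > 2α = 69.98°  →  invalid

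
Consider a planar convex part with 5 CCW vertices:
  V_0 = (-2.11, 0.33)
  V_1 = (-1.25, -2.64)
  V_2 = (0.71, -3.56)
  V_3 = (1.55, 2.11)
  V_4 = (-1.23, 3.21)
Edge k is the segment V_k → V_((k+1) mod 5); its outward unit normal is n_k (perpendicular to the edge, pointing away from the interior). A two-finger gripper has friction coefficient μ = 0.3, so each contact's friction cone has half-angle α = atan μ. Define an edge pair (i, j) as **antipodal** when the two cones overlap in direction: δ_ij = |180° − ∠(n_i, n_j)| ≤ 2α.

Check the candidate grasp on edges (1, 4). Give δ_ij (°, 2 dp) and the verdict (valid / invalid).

α = atan 0.3 = 16.70°;  2α = 33.40°
edge 1: e_1 = (+1.96, -0.92);  n_1 = (-0.4249, -0.9052)
edge 4: e_4 = (-0.88, -2.88);  n_4 = (-0.9564, +0.2922)
∠(n_1, n_4) = 81.85°
δ = |180° − 81.85°| = 98.15°
98.15° > 2α = 33.40°  →  invalid

δ = 98.15°, invalid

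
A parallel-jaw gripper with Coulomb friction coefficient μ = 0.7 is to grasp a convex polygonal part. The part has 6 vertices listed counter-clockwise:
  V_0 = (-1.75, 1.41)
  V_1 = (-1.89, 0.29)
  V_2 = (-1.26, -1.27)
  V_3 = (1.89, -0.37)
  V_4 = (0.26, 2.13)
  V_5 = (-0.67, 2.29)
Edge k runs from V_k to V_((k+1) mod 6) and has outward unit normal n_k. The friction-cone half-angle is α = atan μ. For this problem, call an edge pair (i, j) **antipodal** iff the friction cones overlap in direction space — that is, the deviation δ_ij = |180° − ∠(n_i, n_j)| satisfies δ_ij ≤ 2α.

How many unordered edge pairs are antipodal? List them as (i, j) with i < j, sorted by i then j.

α = atan 0.7 = 34.99°;  2α = 69.98°
n_0 = (-0.9923, +0.1240)
n_1 = (-0.9272, -0.3745)
n_2 = (+0.2747, -0.9615)
n_3 = (+0.8377, +0.5462)
n_4 = (+0.1696, +0.9855)
n_5 = (-0.6317, +0.7752)
  (0,1): δ = 150.88°  ·
  (0,2): δ = 66.93°  ✓
  (0,3): δ = 40.23°  ✓
  (0,4): δ = 87.36°  ·
  (0,5): δ = 136.30°  ·
  (1,2): δ = 96.05°  ·
  (1,3): δ = 11.11°  ✓
  (1,4): δ = 58.25°  ✓
  (1,5): δ = 107.18°  ·
  (2,3): δ = 72.84°  ·
  (2,4): δ = 25.71°  ✓
  (2,5): δ = 23.23°  ✓
  (3,4): δ = 132.87°  ·
  (3,5): δ = 83.93°  ·
  (4,5): δ = 131.06°  ·
antipodal pairs: 6

count = 6; pairs: (0,2), (0,3), (1,3), (1,4), (2,4), (2,5)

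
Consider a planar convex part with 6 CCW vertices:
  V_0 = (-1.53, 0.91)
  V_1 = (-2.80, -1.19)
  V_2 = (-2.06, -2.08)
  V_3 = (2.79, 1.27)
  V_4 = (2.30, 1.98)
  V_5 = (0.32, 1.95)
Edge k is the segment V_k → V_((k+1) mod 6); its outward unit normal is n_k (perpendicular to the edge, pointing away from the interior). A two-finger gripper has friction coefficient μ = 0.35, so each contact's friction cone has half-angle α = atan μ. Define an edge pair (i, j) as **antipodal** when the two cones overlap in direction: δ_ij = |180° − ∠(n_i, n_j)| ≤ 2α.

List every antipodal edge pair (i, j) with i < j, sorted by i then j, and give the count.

count = 4; pairs: (0,2), (1,3), (2,4), (2,5)

α = atan 0.35 = 19.29°;  2α = 38.58°
n_0 = (-0.8557, +0.5175)
n_1 = (-0.7689, -0.6393)
n_2 = (+0.5683, -0.8228)
n_3 = (+0.8230, +0.5680)
n_4 = (-0.0151, +0.9999)
n_5 = (-0.4900, +0.8717)
  (0,1): δ = 109.09°  ·
  (0,2): δ = 24.20°  ✓
  (0,3): δ = 65.78°  ·
  (0,4): δ = 122.03°  ·
  (0,5): δ = 150.51°  ·
  (1,2): δ = 95.11°  ·
  (1,3): δ = 5.13°  ✓
  (1,4): δ = 51.13°  ·
  (1,5): δ = 79.60°  ·
  (2,3): δ = 90.02°  ·
  (2,4): δ = 33.77°  ✓
  (2,5): δ = 5.29°  ✓
  (3,4): δ = 123.74°  ·
  (3,5): δ = 95.27°  ·
  (4,5): δ = 151.53°  ·
antipodal pairs: 4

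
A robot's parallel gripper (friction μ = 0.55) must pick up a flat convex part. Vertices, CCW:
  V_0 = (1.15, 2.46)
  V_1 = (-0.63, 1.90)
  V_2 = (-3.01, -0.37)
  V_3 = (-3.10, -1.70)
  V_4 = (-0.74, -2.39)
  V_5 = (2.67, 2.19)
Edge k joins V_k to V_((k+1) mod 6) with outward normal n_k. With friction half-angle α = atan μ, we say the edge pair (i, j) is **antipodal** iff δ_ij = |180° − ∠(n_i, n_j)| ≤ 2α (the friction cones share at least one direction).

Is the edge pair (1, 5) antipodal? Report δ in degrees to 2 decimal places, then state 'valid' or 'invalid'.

δ = 126.28°, invalid

α = atan 0.55 = 28.81°;  2α = 57.62°
edge 1: e_1 = (-2.38, -2.27);  n_1 = (-0.6902, +0.7236)
edge 5: e_5 = (-1.52, +0.27);  n_5 = (+0.1749, +0.9846)
∠(n_1, n_5) = 53.72°
δ = |180° − 53.72°| = 126.28°
126.28° > 2α = 57.62°  →  invalid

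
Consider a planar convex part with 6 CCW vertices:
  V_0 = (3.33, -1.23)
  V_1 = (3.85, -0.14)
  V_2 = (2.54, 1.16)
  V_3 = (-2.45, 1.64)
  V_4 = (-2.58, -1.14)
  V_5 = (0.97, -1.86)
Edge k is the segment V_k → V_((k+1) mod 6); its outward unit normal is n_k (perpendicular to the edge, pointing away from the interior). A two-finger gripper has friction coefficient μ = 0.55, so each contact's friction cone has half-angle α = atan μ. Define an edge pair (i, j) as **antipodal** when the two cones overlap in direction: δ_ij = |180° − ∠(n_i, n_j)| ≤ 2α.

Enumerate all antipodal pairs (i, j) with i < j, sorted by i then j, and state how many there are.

α = atan 0.55 = 28.81°;  2α = 57.62°
n_0 = (+0.9026, -0.4306)
n_1 = (+0.7044, +0.7098)
n_2 = (+0.0958, +0.9954)
n_3 = (-0.9989, +0.0467)
n_4 = (-0.1988, -0.9800)
n_5 = (+0.2579, -0.9662)
  (0,1): δ = 109.28°  ·
  (0,2): δ = 69.99°  ·
  (0,3): δ = 22.83°  ✓
  (0,4): δ = 104.04°  ·
  (0,5): δ = 130.45°  ·
  (1,2): δ = 140.71°  ·
  (1,3): δ = 47.90°  ✓
  (1,4): δ = 33.32°  ✓
  (1,5): δ = 59.73°  ·
  (2,3): δ = 87.18°  ·
  (2,4): δ = 5.97°  ✓
  (2,5): δ = 20.44°  ✓
  (3,4): δ = 98.79°  ·
  (3,5): δ = 72.38°  ·
  (4,5): δ = 153.59°  ·
antipodal pairs: 5

count = 5; pairs: (0,3), (1,3), (1,4), (2,4), (2,5)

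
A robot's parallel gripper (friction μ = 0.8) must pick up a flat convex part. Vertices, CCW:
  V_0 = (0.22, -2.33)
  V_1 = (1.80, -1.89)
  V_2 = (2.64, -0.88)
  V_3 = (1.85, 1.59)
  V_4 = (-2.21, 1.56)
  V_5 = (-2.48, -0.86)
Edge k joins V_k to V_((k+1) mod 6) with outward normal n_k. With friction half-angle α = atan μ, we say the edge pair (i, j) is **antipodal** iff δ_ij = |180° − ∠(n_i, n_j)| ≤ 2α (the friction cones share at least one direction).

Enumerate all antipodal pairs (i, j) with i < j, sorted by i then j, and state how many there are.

count = 7; pairs: (0,3), (0,4), (1,3), (1,4), (2,4), (2,5), (3,5)

α = atan 0.8 = 38.66°;  2α = 77.32°
n_0 = (+0.2683, -0.9633)
n_1 = (+0.7688, -0.6394)
n_2 = (+0.9525, +0.3046)
n_3 = (-0.0074, +1.0000)
n_4 = (-0.9938, +0.1109)
n_5 = (-0.4782, -0.8783)
  (0,1): δ = 145.31°  ·
  (0,2): δ = 87.83°  ·
  (0,3): δ = 15.14°  ✓
  (0,4): δ = 68.07°  ✓
  (0,5): δ = 135.87°  ·
  (1,2): δ = 122.51°  ·
  (1,3): δ = 49.83°  ✓
  (1,4): δ = 33.38°  ✓
  (1,5): δ = 101.18°  ·
  (2,3): δ = 107.31°  ·
  (2,4): δ = 24.10°  ✓
  (2,5): δ = 43.70°  ✓
  (3,4): δ = 96.79°  ·
  (3,5): δ = 28.99°  ✓
  (4,5): δ = 112.20°  ·
antipodal pairs: 7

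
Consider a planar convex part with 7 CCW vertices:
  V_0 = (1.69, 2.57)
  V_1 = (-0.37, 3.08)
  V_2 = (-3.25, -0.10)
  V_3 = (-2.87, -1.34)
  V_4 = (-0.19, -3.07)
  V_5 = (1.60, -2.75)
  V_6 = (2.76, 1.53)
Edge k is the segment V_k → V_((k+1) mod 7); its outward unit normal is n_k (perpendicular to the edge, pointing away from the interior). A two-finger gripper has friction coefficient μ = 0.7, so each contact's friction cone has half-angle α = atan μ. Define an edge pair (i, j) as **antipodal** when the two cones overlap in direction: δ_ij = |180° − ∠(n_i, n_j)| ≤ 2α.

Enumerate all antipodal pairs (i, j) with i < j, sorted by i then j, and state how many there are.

α = atan 0.7 = 34.99°;  2α = 69.98°
n_0 = (+0.2403, +0.9707)
n_1 = (-0.7412, +0.6713)
n_2 = (-0.9561, -0.2930)
n_3 = (-0.5423, -0.8402)
n_4 = (+0.1760, -0.9844)
n_5 = (+0.9652, -0.2616)
n_6 = (+0.6970, +0.7171)
  (0,1): δ = 118.26°  ·
  (0,2): δ = 59.06°  ✓
  (0,3): δ = 18.94°  ✓
  (0,4): δ = 24.04°  ✓
  (0,5): δ = 88.74°  ·
  (0,6): δ = 149.72°  ·
  (1,2): δ = 120.80°  ·
  (1,3): δ = 80.68°  ·
  (1,4): δ = 37.70°  ✓
  (1,5): δ = 27.00°  ✓
  (1,6): δ = 87.98°  ·
  (2,3): δ = 139.88°  ·
  (2,4): δ = 96.90°  ·
  (2,5): δ = 32.20°  ✓
  (2,6): δ = 28.78°  ✓
  (3,4): δ = 137.02°  ·
  (3,5): δ = 72.32°  ·
  (3,6): δ = 11.34°  ✓
  (4,5): δ = 115.30°  ·
  (4,6): δ = 54.32°  ✓
  (5,6): δ = 119.02°  ·
antipodal pairs: 9

count = 9; pairs: (0,2), (0,3), (0,4), (1,4), (1,5), (2,5), (2,6), (3,6), (4,6)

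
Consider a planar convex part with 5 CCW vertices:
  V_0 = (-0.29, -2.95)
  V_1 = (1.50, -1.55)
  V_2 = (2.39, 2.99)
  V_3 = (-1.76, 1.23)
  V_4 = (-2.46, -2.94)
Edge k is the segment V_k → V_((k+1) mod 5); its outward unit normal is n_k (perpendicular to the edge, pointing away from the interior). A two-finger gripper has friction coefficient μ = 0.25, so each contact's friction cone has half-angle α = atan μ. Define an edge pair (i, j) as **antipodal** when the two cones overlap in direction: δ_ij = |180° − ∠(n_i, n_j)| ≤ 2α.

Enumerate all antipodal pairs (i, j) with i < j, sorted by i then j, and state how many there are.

count = 3; pairs: (0,2), (1,3), (2,4)

α = atan 0.25 = 14.04°;  2α = 28.07°
n_0 = (+0.6161, -0.7877)
n_1 = (+0.9813, -0.1924)
n_2 = (-0.3904, +0.9206)
n_3 = (-0.9862, +0.1655)
n_4 = (-0.0046, -1.0000)
  (0,1): δ = 139.12°  ·
  (0,2): δ = 15.05°  ✓
  (0,3): δ = 42.44°  ·
  (0,4): δ = 141.71°  ·
  (1,2): δ = 55.93°  ·
  (1,3): δ = 1.56°  ✓
  (1,4): δ = 100.83°  ·
  (2,3): δ = 122.51°  ·
  (2,4): δ = 23.25°  ✓
  (3,4): δ = 80.73°  ·
antipodal pairs: 3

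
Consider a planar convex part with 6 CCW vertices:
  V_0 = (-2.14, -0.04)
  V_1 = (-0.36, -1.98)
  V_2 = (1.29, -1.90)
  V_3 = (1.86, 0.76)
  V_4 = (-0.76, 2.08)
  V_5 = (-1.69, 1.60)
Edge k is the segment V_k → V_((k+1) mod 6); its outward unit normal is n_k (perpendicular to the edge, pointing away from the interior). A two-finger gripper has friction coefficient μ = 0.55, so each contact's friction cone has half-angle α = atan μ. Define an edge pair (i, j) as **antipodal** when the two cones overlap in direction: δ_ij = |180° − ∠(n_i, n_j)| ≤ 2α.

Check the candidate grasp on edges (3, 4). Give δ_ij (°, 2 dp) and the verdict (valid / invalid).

δ = 125.96°, invalid

α = atan 0.55 = 28.81°;  2α = 57.62°
edge 3: e_3 = (-2.62, +1.32);  n_3 = (+0.4499, +0.8931)
edge 4: e_4 = (-0.93, -0.48);  n_4 = (-0.4586, +0.8886)
∠(n_3, n_4) = 54.04°
δ = |180° − 54.04°| = 125.96°
125.96° > 2α = 57.62°  →  invalid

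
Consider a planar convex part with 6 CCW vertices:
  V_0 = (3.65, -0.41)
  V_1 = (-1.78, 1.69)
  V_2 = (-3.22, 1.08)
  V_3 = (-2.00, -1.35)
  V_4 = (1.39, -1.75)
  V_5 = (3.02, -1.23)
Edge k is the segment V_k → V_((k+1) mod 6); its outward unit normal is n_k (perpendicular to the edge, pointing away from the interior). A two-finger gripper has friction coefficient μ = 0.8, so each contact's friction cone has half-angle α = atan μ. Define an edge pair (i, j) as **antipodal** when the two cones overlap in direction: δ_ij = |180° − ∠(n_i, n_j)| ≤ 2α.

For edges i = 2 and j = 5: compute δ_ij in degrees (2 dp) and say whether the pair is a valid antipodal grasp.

δ = 64.19°, valid

α = atan 0.8 = 38.66°;  2α = 77.32°
edge 2: e_2 = (+1.22, -2.43);  n_2 = (-0.8937, -0.4487)
edge 5: e_5 = (+0.63, +0.82);  n_5 = (+0.7930, -0.6092)
∠(n_2, n_5) = 115.81°
δ = |180° − 115.81°| = 64.19°
64.19° ≤ 2α = 77.32°  →  valid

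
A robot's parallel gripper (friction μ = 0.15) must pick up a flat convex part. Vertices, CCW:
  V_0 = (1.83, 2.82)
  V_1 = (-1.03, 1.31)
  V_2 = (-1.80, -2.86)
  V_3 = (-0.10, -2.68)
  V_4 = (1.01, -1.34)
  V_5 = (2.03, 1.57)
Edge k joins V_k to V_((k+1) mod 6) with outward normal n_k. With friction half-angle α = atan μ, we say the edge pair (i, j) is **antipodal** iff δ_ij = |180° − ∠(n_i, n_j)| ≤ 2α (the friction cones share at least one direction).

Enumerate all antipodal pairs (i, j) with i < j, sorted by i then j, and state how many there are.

α = atan 0.15 = 8.53°;  2α = 17.06°
n_0 = (-0.4669, +0.8843)
n_1 = (-0.9834, +0.1816)
n_2 = (+0.1053, -0.9944)
n_3 = (+0.7701, -0.6379)
n_4 = (+0.9437, -0.3308)
n_5 = (+0.9874, +0.1580)
  (0,1): δ = 128.29°  ·
  (0,2): δ = 21.79°  ·
  (0,3): δ = 22.53°  ·
  (0,4): δ = 42.85°  ·
  (0,5): δ = 71.26°  ·
  (1,2): δ = 73.49°  ·
  (1,3): δ = 29.17°  ·
  (1,4): δ = 8.85°  ✓
  (1,5): δ = 19.55°  ·
  (2,3): δ = 135.68°  ·
  (2,4): δ = 115.36°  ·
  (2,5): δ = 86.95°  ·
  (3,4): δ = 159.68°  ·
  (3,5): δ = 131.27°  ·
  (4,5): δ = 151.59°  ·
antipodal pairs: 1

count = 1; pairs: (1,4)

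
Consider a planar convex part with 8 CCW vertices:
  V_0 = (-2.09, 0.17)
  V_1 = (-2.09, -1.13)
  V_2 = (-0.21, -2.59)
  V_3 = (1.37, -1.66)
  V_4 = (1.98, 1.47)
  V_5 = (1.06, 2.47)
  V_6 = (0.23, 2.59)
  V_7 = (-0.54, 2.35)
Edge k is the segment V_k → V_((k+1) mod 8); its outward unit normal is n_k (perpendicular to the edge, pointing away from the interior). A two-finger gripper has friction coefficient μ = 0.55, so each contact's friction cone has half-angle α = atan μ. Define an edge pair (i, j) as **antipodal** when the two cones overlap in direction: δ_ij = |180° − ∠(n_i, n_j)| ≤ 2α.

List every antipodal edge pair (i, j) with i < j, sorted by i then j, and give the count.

count = 9; pairs: (0,3), (0,4), (1,4), (1,5), (1,6), (2,5), (2,6), (2,7), (3,7)

α = atan 0.55 = 28.81°;  2α = 57.62°
n_0 = (-1.0000, -0.0000)
n_1 = (-0.6134, -0.7898)
n_2 = (+0.5073, -0.8618)
n_3 = (+0.9815, -0.1913)
n_4 = (+0.7359, +0.6771)
n_5 = (+0.1431, +0.9897)
n_6 = (-0.2976, +0.9547)
n_7 = (-0.8150, +0.5795)
  (0,1): δ = 127.83°  ·
  (0,2): δ = 59.52°  ·
  (0,3): δ = 11.03°  ✓
  (0,4): δ = 42.61°  ✓
  (0,5): δ = 81.77°  ·
  (0,6): δ = 107.31°  ·
  (0,7): δ = 144.59°  ·
  (1,2): δ = 111.69°  ·
  (1,3): δ = 63.20°  ·
  (1,4): δ = 9.55°  ✓
  (1,5): δ = 29.61°  ✓
  (1,6): δ = 55.14°  ✓
  (1,7): δ = 92.42°  ·
  (2,3): δ = 131.51°  ·
  (2,4): δ = 77.87°  ·
  (2,5): δ = 38.71°  ✓
  (2,6): δ = 13.17°  ✓
  (2,7): δ = 24.11°  ✓
  (3,4): δ = 126.36°  ·
  (3,5): δ = 87.20°  ·
  (3,6): δ = 61.66°  ·
  (3,7): δ = 24.39°  ✓
  (4,5): δ = 140.84°  ·
  (4,6): δ = 115.30°  ·
  (4,7): δ = 78.03°  ·
  (5,6): δ = 154.46°  ·
  (5,7): δ = 117.19°  ·
  (6,7): δ = 142.72°  ·
antipodal pairs: 9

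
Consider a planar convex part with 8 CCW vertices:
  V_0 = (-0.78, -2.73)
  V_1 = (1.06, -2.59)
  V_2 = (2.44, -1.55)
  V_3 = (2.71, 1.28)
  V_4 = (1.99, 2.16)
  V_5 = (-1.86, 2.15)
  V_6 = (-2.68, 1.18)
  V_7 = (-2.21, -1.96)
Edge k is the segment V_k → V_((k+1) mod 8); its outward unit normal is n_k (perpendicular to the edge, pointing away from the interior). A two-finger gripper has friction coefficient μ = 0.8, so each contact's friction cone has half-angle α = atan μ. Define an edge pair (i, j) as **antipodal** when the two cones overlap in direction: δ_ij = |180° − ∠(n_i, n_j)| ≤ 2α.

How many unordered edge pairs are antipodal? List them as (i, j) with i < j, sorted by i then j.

α = atan 0.8 = 38.66°;  2α = 77.32°
n_0 = (+0.0759, -0.9971)
n_1 = (+0.6019, -0.7986)
n_2 = (+0.9955, -0.0950)
n_3 = (+0.7740, +0.6332)
n_4 = (-0.0026, +1.0000)
n_5 = (-0.7637, +0.6456)
n_6 = (-0.9890, -0.1480)
n_7 = (-0.4741, -0.8805)
  (0,1): δ = 147.35°  ·
  (0,2): δ = 99.80°  ·
  (0,3): δ = 55.06°  ✓
  (0,4): δ = 4.20°  ✓
  (0,5): δ = 45.44°  ✓
  (0,6): δ = 94.16°  ·
  (0,7): δ = 147.35°  ·
  (1,2): δ = 132.45°  ·
  (1,3): δ = 87.71°  ·
  (1,4): δ = 36.85°  ✓
  (1,5): δ = 12.79°  ✓
  (1,6): δ = 61.51°  ✓
  (1,7): δ = 114.70°  ·
  (2,3): δ = 135.26°  ·
  (2,4): δ = 84.40°  ·
  (2,5): δ = 34.76°  ✓
  (2,6): δ = 13.96°  ✓
  (2,7): δ = 67.15°  ✓
  (3,4): δ = 129.14°  ·
  (3,5): δ = 79.50°  ·
  (3,6): δ = 30.78°  ✓
  (3,7): δ = 22.41°  ✓
  (4,5): δ = 130.36°  ·
  (4,6): δ = 81.64°  ·
  (4,7): δ = 28.45°  ✓
  (5,6): δ = 131.28°  ·
  (5,7): δ = 78.09°  ·
  (6,7): δ = 126.81°  ·
antipodal pairs: 12

count = 12; pairs: (0,3), (0,4), (0,5), (1,4), (1,5), (1,6), (2,5), (2,6), (2,7), (3,6), (3,7), (4,7)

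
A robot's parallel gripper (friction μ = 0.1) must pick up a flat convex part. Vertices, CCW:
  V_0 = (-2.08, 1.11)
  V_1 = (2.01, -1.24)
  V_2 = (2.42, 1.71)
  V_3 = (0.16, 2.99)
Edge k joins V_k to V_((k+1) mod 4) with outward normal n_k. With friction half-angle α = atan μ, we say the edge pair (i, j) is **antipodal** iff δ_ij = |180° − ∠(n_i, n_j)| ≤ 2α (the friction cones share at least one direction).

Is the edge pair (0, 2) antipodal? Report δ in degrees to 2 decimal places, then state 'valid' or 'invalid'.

α = atan 0.1 = 5.71°;  2α = 11.42°
edge 0: e_0 = (+4.09, -2.35);  n_0 = (-0.4982, -0.8671)
edge 2: e_2 = (-2.26, +1.28);  n_2 = (+0.4928, +0.8701)
∠(n_0, n_2) = 179.65°
δ = |180° − 179.65°| = 0.35°
0.35° ≤ 2α = 11.42°  →  valid

δ = 0.35°, valid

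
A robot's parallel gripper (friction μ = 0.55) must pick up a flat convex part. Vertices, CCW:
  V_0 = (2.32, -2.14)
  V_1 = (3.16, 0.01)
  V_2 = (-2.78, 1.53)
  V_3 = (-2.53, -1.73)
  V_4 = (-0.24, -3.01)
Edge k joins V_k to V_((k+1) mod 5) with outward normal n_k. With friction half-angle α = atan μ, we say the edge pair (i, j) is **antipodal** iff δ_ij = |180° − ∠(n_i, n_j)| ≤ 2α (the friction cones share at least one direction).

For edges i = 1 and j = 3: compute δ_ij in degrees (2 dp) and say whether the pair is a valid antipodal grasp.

α = atan 0.55 = 28.81°;  2α = 57.62°
edge 1: e_1 = (-5.94, +1.52);  n_1 = (+0.2479, +0.9688)
edge 3: e_3 = (+2.29, -1.28);  n_3 = (-0.4879, -0.8729)
∠(n_1, n_3) = 165.15°
δ = |180° − 165.15°| = 14.85°
14.85° ≤ 2α = 57.62°  →  valid

δ = 14.85°, valid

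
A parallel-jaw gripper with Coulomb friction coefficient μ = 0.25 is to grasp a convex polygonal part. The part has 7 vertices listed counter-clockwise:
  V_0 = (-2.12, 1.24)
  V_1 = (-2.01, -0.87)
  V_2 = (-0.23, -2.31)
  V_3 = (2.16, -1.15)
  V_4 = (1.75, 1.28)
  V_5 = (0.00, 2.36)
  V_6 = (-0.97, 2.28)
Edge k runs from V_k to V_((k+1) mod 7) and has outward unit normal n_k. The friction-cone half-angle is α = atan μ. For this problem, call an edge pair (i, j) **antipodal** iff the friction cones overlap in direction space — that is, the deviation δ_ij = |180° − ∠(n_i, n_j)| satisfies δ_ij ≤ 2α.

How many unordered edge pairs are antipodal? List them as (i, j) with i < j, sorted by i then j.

α = atan 0.25 = 14.04°;  2α = 28.07°
n_0 = (-0.9986, -0.0521)
n_1 = (-0.6289, -0.7774)
n_2 = (+0.4366, -0.8996)
n_3 = (+0.9861, +0.1664)
n_4 = (+0.5252, +0.8510)
n_5 = (-0.0822, +0.9966)
n_6 = (-0.6707, +0.7417)
  (0,1): δ = 131.96°  ·
  (0,2): δ = 67.09°  ·
  (0,3): δ = 6.59°  ✓
  (0,4): δ = 55.34°  ·
  (0,5): δ = 91.73°  ·
  (0,6): δ = 129.14°  ·
  (1,2): δ = 115.14°  ·
  (1,3): δ = 41.45°  ·
  (1,4): δ = 7.29°  ✓
  (1,5): δ = 43.69°  ·
  (1,6): δ = 81.10°  ·
  (2,3): δ = 106.31°  ·
  (2,4): δ = 57.57°  ·
  (2,5): δ = 21.18°  ✓
  (2,6): δ = 16.23°  ✓
  (3,4): δ = 131.26°  ·
  (3,5): δ = 94.86°  ·
  (3,6): δ = 57.45°  ·
  (4,5): δ = 143.60°  ·
  (4,6): δ = 106.19°  ·
  (5,6): δ = 142.59°  ·
antipodal pairs: 4

count = 4; pairs: (0,3), (1,4), (2,5), (2,6)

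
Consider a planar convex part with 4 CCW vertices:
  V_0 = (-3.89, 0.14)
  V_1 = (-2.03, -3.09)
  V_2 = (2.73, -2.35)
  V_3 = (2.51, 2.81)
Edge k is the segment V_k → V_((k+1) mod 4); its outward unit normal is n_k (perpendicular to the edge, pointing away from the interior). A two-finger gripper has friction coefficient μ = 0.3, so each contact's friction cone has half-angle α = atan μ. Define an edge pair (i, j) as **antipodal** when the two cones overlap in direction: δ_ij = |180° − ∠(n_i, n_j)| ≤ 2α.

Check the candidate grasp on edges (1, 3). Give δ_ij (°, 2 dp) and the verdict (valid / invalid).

δ = 13.81°, valid

α = atan 0.3 = 16.70°;  2α = 33.40°
edge 1: e_1 = (+4.76, +0.74);  n_1 = (+0.1536, -0.9881)
edge 3: e_3 = (-6.40, -2.67);  n_3 = (-0.3850, +0.9229)
∠(n_1, n_3) = 166.19°
δ = |180° − 166.19°| = 13.81°
13.81° ≤ 2α = 33.40°  →  valid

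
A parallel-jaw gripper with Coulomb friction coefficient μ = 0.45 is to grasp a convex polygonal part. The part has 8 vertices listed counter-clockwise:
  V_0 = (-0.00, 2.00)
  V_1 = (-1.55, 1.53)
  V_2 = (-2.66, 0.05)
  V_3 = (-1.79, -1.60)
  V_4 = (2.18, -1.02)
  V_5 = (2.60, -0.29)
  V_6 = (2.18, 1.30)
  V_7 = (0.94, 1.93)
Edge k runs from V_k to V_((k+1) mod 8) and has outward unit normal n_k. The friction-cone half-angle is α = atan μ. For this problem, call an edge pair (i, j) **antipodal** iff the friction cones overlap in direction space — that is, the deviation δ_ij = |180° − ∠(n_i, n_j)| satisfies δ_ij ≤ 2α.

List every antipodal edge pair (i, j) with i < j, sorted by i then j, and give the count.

α = atan 0.45 = 24.23°;  2α = 48.46°
n_0 = (-0.2902, +0.9570)
n_1 = (-0.8000, +0.6000)
n_2 = (-0.8846, -0.4664)
n_3 = (+0.1446, -0.9895)
n_4 = (+0.8668, -0.4987)
n_5 = (+0.9668, +0.2554)
n_6 = (+0.4530, +0.8915)
n_7 = (+0.0743, +0.9972)
  (0,1): δ = 143.74°  ·
  (0,2): δ = 79.07°  ·
  (0,3): δ = 8.56°  ✓
  (0,4): δ = 43.22°  ✓
  (0,5): δ = 87.93°  ·
  (0,6): δ = 136.20°  ·
  (0,7): δ = 158.87°  ·
  (1,2): δ = 115.33°  ·
  (1,3): δ = 44.82°  ✓
  (1,4): δ = 6.96°  ✓
  (1,5): δ = 51.67°  ·
  (1,6): δ = 99.94°  ·
  (1,7): δ = 122.61°  ·
  (2,3): δ = 109.49°  ·
  (2,4): δ = 57.72°  ·
  (2,5): δ = 13.00°  ✓
  (2,6): δ = 35.27°  ✓
  (2,7): δ = 57.94°  ·
  (3,4): δ = 128.23°  ·
  (3,5): δ = 83.52°  ·
  (3,6): δ = 35.25°  ✓
  (3,7): δ = 12.57°  ✓
  (4,5): δ = 135.29°  ·
  (4,6): δ = 87.02°  ·
  (4,7): δ = 64.35°  ·
  (5,6): δ = 131.73°  ·
  (5,7): δ = 109.06°  ·
  (6,7): δ = 157.33°  ·
antipodal pairs: 8

count = 8; pairs: (0,3), (0,4), (1,3), (1,4), (2,5), (2,6), (3,6), (3,7)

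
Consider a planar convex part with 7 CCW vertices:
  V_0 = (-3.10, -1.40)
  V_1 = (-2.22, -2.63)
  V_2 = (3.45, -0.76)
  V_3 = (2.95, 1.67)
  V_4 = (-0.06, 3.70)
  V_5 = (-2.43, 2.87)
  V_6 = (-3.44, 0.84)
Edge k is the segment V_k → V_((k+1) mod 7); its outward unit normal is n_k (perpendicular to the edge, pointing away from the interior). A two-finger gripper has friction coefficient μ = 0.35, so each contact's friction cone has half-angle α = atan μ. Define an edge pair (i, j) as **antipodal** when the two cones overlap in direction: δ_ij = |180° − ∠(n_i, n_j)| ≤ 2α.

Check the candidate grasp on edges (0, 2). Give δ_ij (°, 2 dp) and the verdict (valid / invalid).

δ = 23.95°, valid

α = atan 0.35 = 19.29°;  2α = 38.58°
edge 0: e_0 = (+0.88, -1.23);  n_0 = (-0.8133, -0.5819)
edge 2: e_2 = (-0.50, +2.43);  n_2 = (+0.9795, +0.2015)
∠(n_0, n_2) = 156.05°
δ = |180° − 156.05°| = 23.95°
23.95° ≤ 2α = 38.58°  →  valid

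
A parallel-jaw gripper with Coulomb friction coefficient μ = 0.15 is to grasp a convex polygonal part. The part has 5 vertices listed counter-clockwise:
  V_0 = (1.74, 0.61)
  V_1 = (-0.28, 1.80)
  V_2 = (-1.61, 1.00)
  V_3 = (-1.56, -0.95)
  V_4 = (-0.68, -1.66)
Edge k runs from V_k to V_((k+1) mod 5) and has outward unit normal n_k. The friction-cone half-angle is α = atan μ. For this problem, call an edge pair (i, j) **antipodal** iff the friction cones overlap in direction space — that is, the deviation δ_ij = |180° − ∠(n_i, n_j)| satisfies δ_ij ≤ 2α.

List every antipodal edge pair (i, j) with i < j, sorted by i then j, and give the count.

count = 2; pairs: (0,3), (1,4)

α = atan 0.15 = 8.53°;  2α = 17.06°
n_0 = (+0.5076, +0.8616)
n_1 = (-0.5154, +0.8569)
n_2 = (-0.9997, -0.0256)
n_3 = (-0.6279, -0.7783)
n_4 = (+0.6841, -0.7293)
  (0,1): δ = 118.47°  ·
  (0,2): δ = 58.03°  ·
  (0,3): δ = 8.39°  ✓
  (0,4): δ = 73.67°  ·
  (1,2): δ = 119.56°  ·
  (1,3): δ = 69.92°  ·
  (1,4): δ = 12.14°  ✓
  (2,3): δ = 130.37°  ·
  (2,4): δ = 48.30°  ·
  (3,4): δ = 97.93°  ·
antipodal pairs: 2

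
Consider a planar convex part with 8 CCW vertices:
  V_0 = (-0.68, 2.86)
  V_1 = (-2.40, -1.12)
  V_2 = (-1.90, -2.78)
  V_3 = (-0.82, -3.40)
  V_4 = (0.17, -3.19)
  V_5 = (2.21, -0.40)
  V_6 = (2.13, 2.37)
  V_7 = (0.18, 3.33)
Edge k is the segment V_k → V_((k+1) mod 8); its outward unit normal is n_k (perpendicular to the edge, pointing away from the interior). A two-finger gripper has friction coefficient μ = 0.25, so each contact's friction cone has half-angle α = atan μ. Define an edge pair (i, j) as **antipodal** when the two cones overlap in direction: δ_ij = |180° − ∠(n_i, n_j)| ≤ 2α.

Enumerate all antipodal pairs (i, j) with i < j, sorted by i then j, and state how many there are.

α = atan 0.25 = 14.04°;  2α = 28.07°
n_0 = (-0.9179, +0.3967)
n_1 = (-0.9575, -0.2884)
n_2 = (-0.4979, -0.8673)
n_3 = (+0.2075, -0.9782)
n_4 = (+0.8072, -0.5902)
n_5 = (+0.9996, +0.0289)
n_6 = (+0.4417, +0.8972)
n_7 = (-0.4796, +0.8775)
  (0,1): δ = 139.87°  ·
  (0,2): δ = 96.49°  ·
  (0,3): δ = 54.65°  ·
  (0,4): δ = 12.80°  ✓
  (0,5): δ = 25.03°  ✓
  (0,6): δ = 87.16°  ·
  (0,7): δ = 142.03°  ·
  (1,2): δ = 136.62°  ·
  (1,3): δ = 94.79°  ·
  (1,4): δ = 52.94°  ·
  (1,5): δ = 15.11°  ✓
  (1,6): δ = 47.03°  ·
  (1,7): δ = 101.89°  ·
  (2,3): δ = 138.16°  ·
  (2,4): δ = 96.31°  ·
  (2,5): δ = 58.49°  ·
  (2,6): δ = 3.65°  ✓
  (2,7): δ = 58.52°  ·
  (3,4): δ = 138.15°  ·
  (3,5): δ = 100.32°  ·
  (3,6): δ = 38.19°  ·
  (3,7): δ = 16.68°  ✓
  (4,5): δ = 142.17°  ·
  (4,6): δ = 80.04°  ·
  (4,7): δ = 25.17°  ✓
  (5,6): δ = 117.87°  ·
  (5,7): δ = 63.00°  ·
  (6,7): δ = 125.13°  ·
antipodal pairs: 6

count = 6; pairs: (0,4), (0,5), (1,5), (2,6), (3,7), (4,7)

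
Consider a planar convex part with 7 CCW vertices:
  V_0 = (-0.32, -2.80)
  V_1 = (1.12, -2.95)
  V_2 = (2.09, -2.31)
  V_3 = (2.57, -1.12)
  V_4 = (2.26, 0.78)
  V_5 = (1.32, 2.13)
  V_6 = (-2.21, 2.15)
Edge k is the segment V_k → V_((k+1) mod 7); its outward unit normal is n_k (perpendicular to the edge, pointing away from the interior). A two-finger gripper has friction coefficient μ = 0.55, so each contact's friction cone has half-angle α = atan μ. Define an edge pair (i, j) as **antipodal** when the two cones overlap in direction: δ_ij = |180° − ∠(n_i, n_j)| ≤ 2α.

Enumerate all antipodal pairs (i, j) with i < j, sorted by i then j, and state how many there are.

count = 6; pairs: (0,4), (0,5), (1,5), (2,6), (3,6), (4,6)

α = atan 0.55 = 28.81°;  2α = 57.62°
n_0 = (-0.1036, -0.9946)
n_1 = (+0.5507, -0.8347)
n_2 = (+0.9274, -0.3741)
n_3 = (+0.9869, +0.1610)
n_4 = (+0.8207, +0.5714)
n_5 = (+0.0057, +1.0000)
n_6 = (-0.9342, -0.3567)
  (0,1): δ = 140.64°  ·
  (0,2): δ = 106.02°  ·
  (0,3): δ = 74.79°  ·
  (0,4): δ = 49.20°  ✓
  (0,5): δ = 5.62°  ✓
  (0,6): δ = 116.84°  ·
  (1,2): δ = 145.38°  ·
  (1,3): δ = 114.15°  ·
  (1,4): δ = 88.57°  ·
  (1,5): δ = 33.74°  ✓
  (1,6): δ = 77.48°  ·
  (2,3): δ = 148.77°  ·
  (2,4): δ = 123.18°  ·
  (2,5): δ = 68.36°  ·
  (2,6): δ = 42.87°  ✓
  (3,4): δ = 154.42°  ·
  (3,5): δ = 99.59°  ·
  (3,6): δ = 11.63°  ✓
  (4,5): δ = 125.17°  ·
  (4,6): δ = 13.95°  ✓
  (5,6): δ = 68.78°  ·
antipodal pairs: 6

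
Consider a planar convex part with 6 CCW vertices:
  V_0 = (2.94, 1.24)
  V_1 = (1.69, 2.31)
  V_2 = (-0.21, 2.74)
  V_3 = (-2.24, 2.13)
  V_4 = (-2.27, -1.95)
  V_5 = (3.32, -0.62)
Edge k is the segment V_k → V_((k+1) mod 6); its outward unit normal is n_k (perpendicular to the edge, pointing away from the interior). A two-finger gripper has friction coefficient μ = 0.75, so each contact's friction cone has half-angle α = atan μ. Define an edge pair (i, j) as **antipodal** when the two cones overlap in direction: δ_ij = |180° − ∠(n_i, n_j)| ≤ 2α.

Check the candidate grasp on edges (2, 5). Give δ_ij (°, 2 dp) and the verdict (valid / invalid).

α = atan 0.75 = 36.87°;  2α = 73.74°
edge 2: e_2 = (-2.03, -0.61);  n_2 = (-0.2878, +0.9577)
edge 5: e_5 = (-0.38, +1.86);  n_5 = (+0.9798, +0.2002)
∠(n_2, n_5) = 95.18°
δ = |180° − 95.18°| = 84.82°
84.82° > 2α = 73.74°  →  invalid

δ = 84.82°, invalid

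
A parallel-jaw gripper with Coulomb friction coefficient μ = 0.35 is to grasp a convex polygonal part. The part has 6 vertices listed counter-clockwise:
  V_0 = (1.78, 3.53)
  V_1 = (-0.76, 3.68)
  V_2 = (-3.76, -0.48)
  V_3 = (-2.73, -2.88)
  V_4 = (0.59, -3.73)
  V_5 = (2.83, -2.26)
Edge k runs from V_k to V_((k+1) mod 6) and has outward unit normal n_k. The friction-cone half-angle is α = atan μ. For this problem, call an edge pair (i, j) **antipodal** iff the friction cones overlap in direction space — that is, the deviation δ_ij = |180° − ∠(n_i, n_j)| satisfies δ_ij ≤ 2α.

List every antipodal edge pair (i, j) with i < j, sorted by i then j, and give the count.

count = 4; pairs: (0,3), (0,4), (1,4), (2,5)

α = atan 0.35 = 19.29°;  2α = 38.58°
n_0 = (+0.0590, +0.9983)
n_1 = (-0.8111, +0.5849)
n_2 = (-0.9189, -0.3944)
n_3 = (-0.2480, -0.9688)
n_4 = (+0.5487, -0.8360)
n_5 = (+0.9840, +0.1784)
  (0,1): δ = 122.42°  ·
  (0,2): δ = 63.39°  ·
  (0,3): δ = 10.98°  ✓
  (0,4): δ = 36.65°  ✓
  (0,5): δ = 103.66°  ·
  (1,2): δ = 120.98°  ·
  (1,3): δ = 68.56°  ·
  (1,4): δ = 20.93°  ✓
  (1,5): δ = 46.08°  ·
  (2,3): δ = 127.59°  ·
  (2,4): δ = 79.95°  ·
  (2,5): δ = 12.95°  ✓
  (3,4): δ = 132.36°  ·
  (3,5): δ = 65.36°  ·
  (4,5): δ = 113.00°  ·
antipodal pairs: 4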